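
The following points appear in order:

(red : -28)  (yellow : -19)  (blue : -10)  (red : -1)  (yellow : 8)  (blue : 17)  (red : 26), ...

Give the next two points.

(yellow : 35), (blue : 44)

Colour: repeats red → yellow → blue; red, yellow, blue, red, yellow, blue, red → yellow → blue.
Second coordinate — +9 each step: -28, -19, -10, -1, 8, 17, 26 → 35 → 44.
Putting the parts together: (yellow : 35) and then (blue : 44).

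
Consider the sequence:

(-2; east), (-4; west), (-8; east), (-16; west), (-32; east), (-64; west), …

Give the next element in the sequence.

First value: ×2 each step; -2, -4, -8, -16, -32, -64 → -128.
Direction: east, west, east, west, east, west → east (alternates east ↔ west).
Combining the parts gives (-128; east).

(-128; east)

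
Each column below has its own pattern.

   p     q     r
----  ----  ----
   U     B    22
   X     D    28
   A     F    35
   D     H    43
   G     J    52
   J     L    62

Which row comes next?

M  N  73

Column p: letters move forward 3 places in the alphabet, wrapping Z→A, so U, X, A, D, G, J → M.
Column q: letters move forward 2 places in the alphabet; B, D, F, H, J, L → N.
For the column r, differences are 6, 7, 8, … (increasing by 1 each time): 22, 28, 35, 43, 52, 62 → 73.
So the next row is M  N  73.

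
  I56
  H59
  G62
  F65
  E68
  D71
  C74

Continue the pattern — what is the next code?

Letter — letters move back 1 place in the alphabet: I, H, G, F, E, D, C → B.
Second component goes 56, 59, 62, 65, 68, 71, 74 → 77 (+3 each step).
Combining the parts gives B77.

B77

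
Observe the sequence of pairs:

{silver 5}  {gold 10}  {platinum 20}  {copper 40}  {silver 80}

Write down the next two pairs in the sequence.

Metal: repeats silver → gold → platinum → copper; silver, gold, platinum, copper, silver → gold → platinum.
Second entry — ×2 each step: 5, 10, 20, 40, 80 → 160 → 320.
So the next two pairs are {gold 160} and {platinum 320}.

{gold 160}, {platinum 320}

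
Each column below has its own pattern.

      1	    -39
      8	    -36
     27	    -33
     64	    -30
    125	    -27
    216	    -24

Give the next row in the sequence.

First component: perfect cubes: 1³, 2³, 3³, …, so 1, 8, 27, 64, 125, 216 → 343.
Second component: +3 each step, so -39, -36, -33, -30, -27, -24 → -21.
Combining the parts gives 343  -21.

343  -21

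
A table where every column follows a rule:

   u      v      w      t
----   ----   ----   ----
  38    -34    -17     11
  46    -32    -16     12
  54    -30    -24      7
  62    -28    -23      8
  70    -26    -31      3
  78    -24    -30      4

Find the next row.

86  -22  -38  -1

Column u goes 38, 46, 54, 62, 70, 78 → 86 (+8 each step).
Column v goes -34, -32, -30, -28, -26, -24 → -22 (+2 each step).
Column w: alternating steps +1, −8, +1, −8, …; -17, -16, -24, -23, -31, -30 → -38.
Column t: 11, 12, 7, 8, 3, 4 → -1 (alternating steps +1, −5, +1, −5, …).
Combining the parts gives 86  -22  -38  -1.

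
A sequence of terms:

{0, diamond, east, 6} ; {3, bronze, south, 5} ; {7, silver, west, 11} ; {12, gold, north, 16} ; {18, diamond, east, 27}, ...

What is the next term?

{25, bronze, south, 43}

For the first value, differences are 3, 4, 5, … (increasing by 1 each time): 0, 3, 7, 12, 18 → 25.
For the rank, repeats diamond → bronze → silver → gold: diamond, bronze, silver, gold, diamond → bronze.
Direction: repeats east → south → west → north; east, south, west, north, east → south.
Fourth value: each term is the sum of the two before it, so 6, 5, 11, 16, 27 → 43.
Combining the parts gives {25, bronze, south, 43}.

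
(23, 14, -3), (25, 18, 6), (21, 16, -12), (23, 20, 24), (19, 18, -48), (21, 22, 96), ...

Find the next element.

First coordinate: alternating steps +2, −4, +2, −4, …; 23, 25, 21, 23, 19, 21 → 17.
For the second coordinate, alternating steps +4, −2, +4, −2, …: 14, 18, 16, 20, 18, 22 → 20.
Third coordinate — ×(-2) each step: -3, 6, -12, 24, -48, 96 → -192.
So the next element is (17, 20, -192).

(17, 20, -192)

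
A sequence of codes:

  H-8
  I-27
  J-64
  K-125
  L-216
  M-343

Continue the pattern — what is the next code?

Letter: letters move forward 1 place in the alphabet; H, I, J, K, L, M → N.
Second component goes 8, 27, 64, 125, 216, 343 → 512 (perfect cubes: 2³, 3³, 4³, …).
So the next code is N-512.

N-512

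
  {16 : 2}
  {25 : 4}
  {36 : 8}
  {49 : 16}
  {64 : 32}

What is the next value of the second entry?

64

For the second entry, ×2 each step: 2, 4, 8, 16, 32 → 64.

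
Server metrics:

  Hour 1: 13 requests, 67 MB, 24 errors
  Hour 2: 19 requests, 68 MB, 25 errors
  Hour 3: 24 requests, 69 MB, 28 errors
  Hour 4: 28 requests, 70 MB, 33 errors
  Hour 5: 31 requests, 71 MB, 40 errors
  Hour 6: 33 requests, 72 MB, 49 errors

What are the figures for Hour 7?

34 requests, 73 MB, 60 errors

Requests: 13, 19, 24, 28, 31, 33 → 34 (differences are 6, 5, 4, … (decreasing by 1 each time)).
MB: +1 each step; 67, 68, 69, 70, 71, 72 → 73.
For the errors, differences are 1, 3, 5, … (increasing by 2 each time): 24, 25, 28, 33, 40, 49 → 60.
Putting it together: 34 requests, 73 MB, 60 errors.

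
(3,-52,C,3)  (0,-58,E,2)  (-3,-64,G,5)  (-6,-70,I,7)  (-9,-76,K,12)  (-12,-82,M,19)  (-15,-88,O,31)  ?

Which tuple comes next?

(-18,-94,Q,50)

First entry goes 3, 0, -3, -6, -9, -12, -15 → -18 (−3 each step).
Second entry: -52, -58, -64, -70, -76, -82, -88 → -94 (−6 each step).
Letter goes C, E, G, I, K, M, O → Q (letters move forward 2 places in the alphabet).
Fourth entry goes 3, 2, 5, 7, 12, 19, 31 → 50 (each term is the sum of the two before it).
So the next tuple is (-18,-94,Q,50).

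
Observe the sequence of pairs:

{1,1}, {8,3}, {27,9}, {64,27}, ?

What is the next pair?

First entry — perfect cubes: 1³, 2³, 3³, …: 1, 8, 27, 64 → 125.
Second entry: 1, 3, 9, 27 → 81 (×3 each step).
So the next pair is {125,81}.

{125,81}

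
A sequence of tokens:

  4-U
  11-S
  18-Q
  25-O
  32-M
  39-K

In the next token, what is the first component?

46

First component goes 4, 11, 18, 25, 32, 39 → 46 (+7 each step).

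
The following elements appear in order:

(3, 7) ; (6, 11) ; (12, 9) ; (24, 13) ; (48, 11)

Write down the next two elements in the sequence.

For the first part, ×2 each step: 3, 6, 12, 24, 48 → 96 → 192.
Second part goes 7, 11, 9, 13, 11 → 15 → 13 (alternating steps +4, −2, +4, −2, …).
So the next two elements are (96, 15) and (192, 13).

(96, 15), (192, 13)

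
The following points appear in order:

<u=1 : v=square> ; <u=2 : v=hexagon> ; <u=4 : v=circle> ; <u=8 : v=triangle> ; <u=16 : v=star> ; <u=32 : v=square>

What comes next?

U — ×2 each step: 1, 2, 4, 8, 16, 32 → 64.
V: square, hexagon, circle, triangle, star, square → hexagon (repeats square → hexagon → circle → triangle → star).
So the next point is <u=64 : v=hexagon>.

<u=64 : v=hexagon>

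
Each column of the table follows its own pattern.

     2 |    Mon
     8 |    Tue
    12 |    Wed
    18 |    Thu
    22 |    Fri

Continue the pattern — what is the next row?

First component: alternating steps +6, +4, +6, +4, …, so 2, 8, 12, 18, 22 → 28.
Day goes Mon, Tue, Wed, Thu, Fri → Sat (runs through the weekdays Mon→Sun).
So the next row is 28  Sat.

28  Sat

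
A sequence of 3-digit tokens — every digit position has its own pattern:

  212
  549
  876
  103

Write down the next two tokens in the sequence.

First digit: 2, 5, 8, 1 → 4 → 7 (+3 each step, mod 10).
Second digit: +3 each step, mod 10, so 1, 4, 7, 0 → 3 → 6.
Third digit: −3 each step, mod 10, so 2, 9, 6, 3 → 0 → 7.
Putting the parts together: 430 and then 767.

430, 767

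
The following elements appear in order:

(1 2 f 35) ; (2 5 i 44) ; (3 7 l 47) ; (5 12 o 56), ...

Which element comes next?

First component: each term is the sum of the two before it; 1, 2, 3, 5 → 8.
For the second component, each term is the sum of the two before it: 2, 5, 7, 12 → 19.
Letter: letters move forward 3 places in the alphabet, so f, i, l, o → r.
Fourth component: 35, 44, 47, 56 → 59 (alternating steps +9, +3, +9, +3, …).
So the next element is (8 19 r 59).

(8 19 r 59)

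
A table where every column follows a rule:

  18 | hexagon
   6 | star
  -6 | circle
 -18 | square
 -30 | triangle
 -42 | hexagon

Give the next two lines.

For the first component, −12 each step: 18, 6, -6, -18, -30, -42 → -54 → -66.
Shape: repeats hexagon → star → circle → square → triangle, so hexagon, star, circle, square, triangle, hexagon → star → circle.
Putting the parts together: -54  star and then -66  circle.

-54  star; -66  circle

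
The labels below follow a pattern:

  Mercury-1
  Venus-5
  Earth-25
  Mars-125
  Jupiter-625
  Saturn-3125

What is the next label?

For the planet, runs through the planets Mercury→Neptune: Mercury, Venus, Earth, Mars, Jupiter, Saturn → Uranus.
Second component: 1, 5, 25, 125, 625, 3125 → 15625 (×5 each step).
Combining the parts gives Uranus-15625.

Uranus-15625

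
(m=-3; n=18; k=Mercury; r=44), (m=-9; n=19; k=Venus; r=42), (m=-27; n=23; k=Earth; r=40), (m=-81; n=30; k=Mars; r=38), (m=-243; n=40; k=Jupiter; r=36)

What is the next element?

(m=-729; n=53; k=Saturn; r=34)

M — ×3 each step: -3, -9, -27, -81, -243 → -729.
N: 18, 19, 23, 30, 40 → 53 (differences are 1, 4, 7, … (increasing by 3 each time)).
K: runs through the planets Mercury→Neptune; Mercury, Venus, Earth, Mars, Jupiter → Saturn.
R: −2 each step, so 44, 42, 40, 38, 36 → 34.
Combining the parts gives (m=-729; n=53; k=Saturn; r=34).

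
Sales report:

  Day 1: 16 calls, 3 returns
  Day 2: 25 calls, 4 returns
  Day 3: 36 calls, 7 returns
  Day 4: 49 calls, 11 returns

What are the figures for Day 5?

Calls goes 16, 25, 36, 49 → 64 (perfect squares: 4², 5², 6², …).
For the returns, each term is the sum of the two before it: 3, 4, 7, 11 → 18.
So the next row is 64 calls, 18 returns.

64 calls, 18 returns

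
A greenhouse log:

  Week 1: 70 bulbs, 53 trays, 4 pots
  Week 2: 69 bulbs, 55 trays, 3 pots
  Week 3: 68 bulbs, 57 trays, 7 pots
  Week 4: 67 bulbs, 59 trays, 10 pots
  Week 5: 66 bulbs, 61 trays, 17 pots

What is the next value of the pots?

Bulbs: −1 each step; 70, 69, 68, 67, 66 → 65.
Trays — +2 each step: 53, 55, 57, 59, 61 → 63.
Pots — each term is the sum of the two before it: 4, 3, 7, 10, 17 → 27.

27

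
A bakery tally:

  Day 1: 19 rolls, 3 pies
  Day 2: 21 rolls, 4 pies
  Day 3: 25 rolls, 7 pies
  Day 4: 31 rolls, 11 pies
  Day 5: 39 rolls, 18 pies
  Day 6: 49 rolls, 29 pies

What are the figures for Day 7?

61 rolls, 47 pies

Rolls goes 19, 21, 25, 31, 39, 49 → 61 (differences are 2, 4, 6, … (increasing by 2 each time)).
Pies: each term is the sum of the two before it; 3, 4, 7, 11, 18, 29 → 47.
So the next record is 61 rolls, 47 pies.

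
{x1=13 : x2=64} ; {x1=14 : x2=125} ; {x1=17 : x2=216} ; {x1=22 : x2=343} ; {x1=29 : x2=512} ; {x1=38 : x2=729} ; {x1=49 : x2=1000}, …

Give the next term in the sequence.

X1: 13, 14, 17, 22, 29, 38, 49 → 62 (differences are 1, 3, 5, … (increasing by 2 each time)).
X2: 64, 125, 216, 343, 512, 729, 1000 → 1331 (perfect cubes: 4³, 5³, 6³, …).
So the next term is {x1=62 : x2=1331}.

{x1=62 : x2=1331}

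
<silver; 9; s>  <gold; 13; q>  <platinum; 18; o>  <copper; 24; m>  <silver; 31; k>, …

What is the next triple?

Metal — repeats silver → gold → platinum → copper: silver, gold, platinum, copper, silver → gold.
Second component: differences are 4, 5, 6, … (increasing by 1 each time); 9, 13, 18, 24, 31 → 39.
Letter: letters move back 2 places in the alphabet, so s, q, o, m, k → i.
So the next triple is <gold; 39; i>.

<gold; 39; i>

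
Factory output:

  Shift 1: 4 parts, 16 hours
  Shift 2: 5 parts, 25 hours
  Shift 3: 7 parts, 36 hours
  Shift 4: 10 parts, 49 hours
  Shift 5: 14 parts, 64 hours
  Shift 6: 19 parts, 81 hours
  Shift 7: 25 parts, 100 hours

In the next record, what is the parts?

Parts: differences are 1, 2, 3, … (increasing by 1 each time); 4, 5, 7, 10, 14, 19, 25 → 32.
Hours: perfect squares: 4², 5², 6², …; 16, 25, 36, 49, 64, 81, 100 → 121.

32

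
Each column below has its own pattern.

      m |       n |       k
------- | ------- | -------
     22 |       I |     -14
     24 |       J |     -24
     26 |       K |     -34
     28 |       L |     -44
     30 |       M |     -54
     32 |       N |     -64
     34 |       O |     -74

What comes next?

36  P  -84

Column m: +2 each step, so 22, 24, 26, 28, 30, 32, 34 → 36.
For the column n, letters move forward 1 place in the alphabet: I, J, K, L, M, N, O → P.
For the column k, −10 each step: -14, -24, -34, -44, -54, -64, -74 → -84.
So the next row is 36  P  -84.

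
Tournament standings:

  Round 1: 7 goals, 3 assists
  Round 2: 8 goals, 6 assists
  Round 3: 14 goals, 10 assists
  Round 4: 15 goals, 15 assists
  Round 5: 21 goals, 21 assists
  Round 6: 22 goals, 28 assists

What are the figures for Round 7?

Goals goes 7, 8, 14, 15, 21, 22 → 28 (alternating steps +1, +6, +1, +6, …).
Assists goes 3, 6, 10, 15, 21, 28 → 36 (differences are 3, 4, 5, … (increasing by 1 each time)).
So the next line is 28 goals, 36 assists.

28 goals, 36 assists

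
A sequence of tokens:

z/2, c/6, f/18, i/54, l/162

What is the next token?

Letter: letters move forward 3 places in the alphabet, wrapping Z→A, so z, c, f, i, l → o.
Second component: ×3 each step; 2, 6, 18, 54, 162 → 486.
Combining the parts gives o/486.

o/486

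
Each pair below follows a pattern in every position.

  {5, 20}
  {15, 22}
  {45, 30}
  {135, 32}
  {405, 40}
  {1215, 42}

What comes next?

First entry goes 5, 15, 45, 135, 405, 1215 → 3645 (×3 each step).
Second entry: 20, 22, 30, 32, 40, 42 → 50 (alternating steps +2, +8, +2, +8, …).
Combining the parts gives {3645, 50}.

{3645, 50}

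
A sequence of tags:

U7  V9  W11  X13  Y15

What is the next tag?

Z17

Letter: letters move forward 1 place in the alphabet, so U, V, W, X, Y → Z.
Second component: +2 each step; 7, 9, 11, 13, 15 → 17.
So the next tag is Z17.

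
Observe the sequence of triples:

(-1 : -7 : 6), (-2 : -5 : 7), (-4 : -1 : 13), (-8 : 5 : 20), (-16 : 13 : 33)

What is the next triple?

First value — ×2 each step: -1, -2, -4, -8, -16 → -32.
For the second value, differences are 2, 4, 6, … (increasing by 2 each time): -7, -5, -1, 5, 13 → 23.
Third value: 6, 7, 13, 20, 33 → 53 (each term is the sum of the two before it).
Combining the parts gives (-32 : 23 : 53).

(-32 : 23 : 53)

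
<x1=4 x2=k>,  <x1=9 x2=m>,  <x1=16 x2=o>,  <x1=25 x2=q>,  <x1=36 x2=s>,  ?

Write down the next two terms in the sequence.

X1 goes 4, 9, 16, 25, 36 → 49 → 64 (perfect squares: 2², 3², 4², …).
X2: letters move forward 2 places in the alphabet, so k, m, o, q, s → u → w.
So the next two terms are <x1=49 x2=u> and <x1=64 x2=w>.

<x1=49 x2=u>, <x1=64 x2=w>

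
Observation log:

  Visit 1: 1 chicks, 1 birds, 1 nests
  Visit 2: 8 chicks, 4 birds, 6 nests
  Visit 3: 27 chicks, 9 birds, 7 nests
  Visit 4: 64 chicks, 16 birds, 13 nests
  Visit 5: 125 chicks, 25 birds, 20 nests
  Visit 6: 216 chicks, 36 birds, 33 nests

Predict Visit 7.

343 chicks, 49 birds, 53 nests

Chicks: 1, 8, 27, 64, 125, 216 → 343 (perfect cubes: 1³, 2³, 3³, …).
For the birds, perfect squares: 1², 2², 3², …: 1, 4, 9, 16, 25, 36 → 49.
Nests: each term is the sum of the two before it, so 1, 6, 7, 13, 20, 33 → 53.
Putting it together: 343 chicks, 49 birds, 53 nests.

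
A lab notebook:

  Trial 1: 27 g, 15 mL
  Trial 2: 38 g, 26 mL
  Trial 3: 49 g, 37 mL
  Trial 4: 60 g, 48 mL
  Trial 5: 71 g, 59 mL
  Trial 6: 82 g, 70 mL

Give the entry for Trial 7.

For the g, +11 each step: 27, 38, 49, 60, 71, 82 → 93.
ML goes 15, 26, 37, 48, 59, 70 → 81 (always 12 less than the g).
Combining the parts gives 93 g, 81 mL.

93 g, 81 mL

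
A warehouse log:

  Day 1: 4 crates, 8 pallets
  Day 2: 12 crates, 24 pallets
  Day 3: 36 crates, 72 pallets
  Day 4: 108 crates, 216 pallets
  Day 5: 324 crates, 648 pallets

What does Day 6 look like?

972 crates, 1944 pallets

Crates: ×3 each step, so 4, 12, 36, 108, 324 → 972.
For the pallets, always 2 × the crates: 8, 24, 72, 216, 648 → 1944.
Combining the parts gives 972 crates, 1944 pallets.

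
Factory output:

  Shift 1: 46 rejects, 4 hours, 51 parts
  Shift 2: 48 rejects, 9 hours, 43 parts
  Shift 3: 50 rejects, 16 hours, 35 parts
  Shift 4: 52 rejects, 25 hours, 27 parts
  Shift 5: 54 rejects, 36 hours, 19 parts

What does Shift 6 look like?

Rejects — +2 each step: 46, 48, 50, 52, 54 → 56.
Hours goes 4, 9, 16, 25, 36 → 49 (perfect squares: 2², 3², 4², …).
Parts — −8 each step: 51, 43, 35, 27, 19 → 11.
Combining the parts gives 56 rejects, 49 hours, 11 parts.

56 rejects, 49 hours, 11 parts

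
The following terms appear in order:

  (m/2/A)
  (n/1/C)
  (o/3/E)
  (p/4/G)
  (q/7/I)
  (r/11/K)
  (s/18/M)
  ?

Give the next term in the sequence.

First letter: m, n, o, p, q, r, s → t (letters move forward 1 place in the alphabet).
For the second entry, each term is the sum of the two before it: 2, 1, 3, 4, 7, 11, 18 → 29.
Second letter: A, C, E, G, I, K, M → O (letters move forward 2 places in the alphabet).
Combining the parts gives (t/29/O).

(t/29/O)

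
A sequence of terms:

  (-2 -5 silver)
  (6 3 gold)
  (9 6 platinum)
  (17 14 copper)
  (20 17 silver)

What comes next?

(28 25 gold)

First component: alternating steps +8, +3, +8, +3, …, so -2, 6, 9, 17, 20 → 28.
Second component: always 3 less than the first component; -5, 3, 6, 14, 17 → 25.
Metal: repeats silver → gold → platinum → copper; silver, gold, platinum, copper, silver → gold.
Combining the parts gives (28 25 gold).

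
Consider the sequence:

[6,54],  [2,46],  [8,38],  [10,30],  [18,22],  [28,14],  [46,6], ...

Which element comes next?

First entry: 6, 2, 8, 10, 18, 28, 46 → 74 (each term is the sum of the two before it).
For the second entry, −8 each step: 54, 46, 38, 30, 22, 14, 6 → -2.
So the next element is [74,-2].

[74,-2]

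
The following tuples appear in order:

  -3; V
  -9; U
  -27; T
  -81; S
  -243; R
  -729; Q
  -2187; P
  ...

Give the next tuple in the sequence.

First component goes -3, -9, -27, -81, -243, -729, -2187 → -6561 (×3 each step).
For the letter, letters move back 1 place in the alphabet: V, U, T, S, R, Q, P → O.
Combining the parts gives -6561; O.

-6561; O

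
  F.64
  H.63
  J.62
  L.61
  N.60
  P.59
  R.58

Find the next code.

Letter: letters move forward 2 places in the alphabet; F, H, J, L, N, P, R → T.
Second component: −1 each step, so 64, 63, 62, 61, 60, 59, 58 → 57.
So the next code is T.57.

T.57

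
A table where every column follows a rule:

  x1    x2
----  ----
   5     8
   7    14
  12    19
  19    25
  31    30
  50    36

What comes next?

81  41

Column x1: each term is the sum of the two before it, so 5, 7, 12, 19, 31, 50 → 81.
Column x2: alternating steps +6, +5, +6, +5, …; 8, 14, 19, 25, 30, 36 → 41.
Putting it together: 81  41.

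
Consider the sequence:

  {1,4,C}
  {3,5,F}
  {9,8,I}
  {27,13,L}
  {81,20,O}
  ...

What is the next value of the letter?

Letter: letters move forward 3 places in the alphabet; C, F, I, L, O → R.

R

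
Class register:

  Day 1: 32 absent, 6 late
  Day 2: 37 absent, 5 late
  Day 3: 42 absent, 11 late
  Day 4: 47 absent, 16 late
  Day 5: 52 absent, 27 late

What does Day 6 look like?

Absent: 32, 37, 42, 47, 52 → 57 (+5 each step).
Late goes 6, 5, 11, 16, 27 → 43 (each term is the sum of the two before it).
Combining the parts gives 57 absent, 43 late.

57 absent, 43 late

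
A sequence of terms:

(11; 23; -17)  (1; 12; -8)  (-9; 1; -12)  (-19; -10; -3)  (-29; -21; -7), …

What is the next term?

(-39; -32; 2)

First component: 11, 1, -9, -19, -29 → -39 (−10 each step).
Second component goes 23, 12, 1, -10, -21 → -32 (−11 each step).
Third component: alternating steps +9, −4, +9, −4, …, so -17, -8, -12, -3, -7 → 2.
Combining the parts gives (-39; -32; 2).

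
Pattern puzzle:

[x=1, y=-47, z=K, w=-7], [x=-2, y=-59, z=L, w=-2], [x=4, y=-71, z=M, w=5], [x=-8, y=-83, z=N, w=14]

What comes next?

For the x, ×(-2) each step: 1, -2, 4, -8 → 16.
For the y, −12 each step: -47, -59, -71, -83 → -95.
Z: letters move forward 1 place in the alphabet; K, L, M, N → O.
W: differences are 5, 7, 9, … (increasing by 2 each time); -7, -2, 5, 14 → 25.
So the next term is [x=16, y=-95, z=O, w=25].

[x=16, y=-95, z=O, w=25]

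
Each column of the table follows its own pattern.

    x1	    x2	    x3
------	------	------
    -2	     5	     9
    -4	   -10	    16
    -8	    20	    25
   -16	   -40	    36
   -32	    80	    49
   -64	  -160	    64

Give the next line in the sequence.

-128  320  81

Column x1 goes -2, -4, -8, -16, -32, -64 → -128 (×2 each step).
Column x2: ×(-2) each step, so 5, -10, 20, -40, 80, -160 → 320.
Column x3: 9, 16, 25, 36, 49, 64 → 81 (perfect squares: 3², 4², 5², …).
So the next line is -128  320  81.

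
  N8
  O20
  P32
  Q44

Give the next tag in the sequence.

For the letter, letters move forward 1 place in the alphabet: N, O, P, Q → R.
Second component: +12 each step, so 8, 20, 32, 44 → 56.
So the next tag is R56.

R56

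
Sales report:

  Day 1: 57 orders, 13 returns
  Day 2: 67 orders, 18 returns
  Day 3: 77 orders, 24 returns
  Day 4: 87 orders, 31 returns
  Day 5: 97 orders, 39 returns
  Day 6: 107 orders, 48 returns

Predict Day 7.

117 orders, 58 returns

Orders: +10 each step, so 57, 67, 77, 87, 97, 107 → 117.
Returns: differences are 5, 6, 7, … (increasing by 1 each time), so 13, 18, 24, 31, 39, 48 → 58.
Putting it together: 117 orders, 58 returns.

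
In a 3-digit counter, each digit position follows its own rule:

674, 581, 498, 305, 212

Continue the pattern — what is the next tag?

First digit goes 6, 5, 4, 3, 2 → 1 (−1 each step, mod 10).
Second digit goes 7, 8, 9, 0, 1 → 2 (+1 each step, mod 10).
Third digit: −3 each step, mod 10; 4, 1, 8, 5, 2 → 9.
So the next tag is 129.

129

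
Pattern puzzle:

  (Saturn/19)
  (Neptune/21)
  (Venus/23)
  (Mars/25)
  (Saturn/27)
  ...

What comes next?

(Neptune/29)

Planet: repeats Saturn → Neptune → Venus → Mars, so Saturn, Neptune, Venus, Mars, Saturn → Neptune.
Second value: +2 each step; 19, 21, 23, 25, 27 → 29.
Putting it together: (Neptune/29).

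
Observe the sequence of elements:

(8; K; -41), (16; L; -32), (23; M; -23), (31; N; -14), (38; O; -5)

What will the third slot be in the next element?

4

Third slot: -41, -32, -23, -14, -5 → 4 (+9 each step).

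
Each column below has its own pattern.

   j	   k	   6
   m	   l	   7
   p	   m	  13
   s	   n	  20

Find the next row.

First letter — letters move forward 3 places in the alphabet: j, m, p, s → v.
For the second letter, letters move forward 1 place in the alphabet: k, l, m, n → o.
Third component — each term is the sum of the two before it: 6, 7, 13, 20 → 33.
So the next row is v  o  33.

v  o  33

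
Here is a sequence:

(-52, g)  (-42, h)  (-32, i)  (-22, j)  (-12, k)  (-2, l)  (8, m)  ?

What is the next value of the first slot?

First slot: +10 each step, so -52, -42, -32, -22, -12, -2, 8 → 18.
Letter: letters move forward 1 place in the alphabet, so g, h, i, j, k, l, m → n.

18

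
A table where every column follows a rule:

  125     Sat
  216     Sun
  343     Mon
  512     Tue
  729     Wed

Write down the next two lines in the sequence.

First component goes 125, 216, 343, 512, 729 → 1000 → 1331 (perfect cubes: 5³, 6³, 7³, …).
For the day, runs through the weekdays Mon→Sun: Sat, Sun, Mon, Tue, Wed → Thu → Fri.
Putting the parts together: 1000  Thu and then 1331  Fri.

1000  Thu; 1331  Fri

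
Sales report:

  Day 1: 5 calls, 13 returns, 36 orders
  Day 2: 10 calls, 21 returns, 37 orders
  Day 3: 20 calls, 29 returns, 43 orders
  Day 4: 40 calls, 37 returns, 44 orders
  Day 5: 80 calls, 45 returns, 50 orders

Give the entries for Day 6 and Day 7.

160 calls, 53 returns, 51 orders; 320 calls, 61 returns, 57 orders

Calls — ×2 each step: 5, 10, 20, 40, 80 → 160 → 320.
For the returns, +8 each step: 13, 21, 29, 37, 45 → 53 → 61.
Orders: alternating steps +1, +6, +1, +6, …, so 36, 37, 43, 44, 50 → 51 → 57.
So the next two rows are 160 calls, 53 returns, 51 orders and 320 calls, 61 returns, 57 orders.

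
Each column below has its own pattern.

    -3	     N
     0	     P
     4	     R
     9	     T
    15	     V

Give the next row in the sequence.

First component: differences are 3, 4, 5, … (increasing by 1 each time); -3, 0, 4, 9, 15 → 22.
Letter: letters move forward 2 places in the alphabet, so N, P, R, T, V → X.
Putting it together: 22  X.

22  X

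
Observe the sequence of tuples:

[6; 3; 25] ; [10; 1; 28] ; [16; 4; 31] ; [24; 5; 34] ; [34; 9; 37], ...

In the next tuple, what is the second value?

First value goes 6, 10, 16, 24, 34 → 46 (differences are 4, 6, 8, … (increasing by 2 each time)).
Second value: 3, 1, 4, 5, 9 → 14 (each term is the sum of the two before it).
Third value: +3 each step, so 25, 28, 31, 34, 37 → 40.

14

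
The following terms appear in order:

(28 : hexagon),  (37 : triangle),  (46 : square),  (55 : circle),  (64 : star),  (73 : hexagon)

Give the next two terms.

First part: +9 each step, so 28, 37, 46, 55, 64, 73 → 82 → 91.
Shape: repeats hexagon → triangle → square → circle → star; hexagon, triangle, square, circle, star, hexagon → triangle → square.
So the next two terms are (82 : triangle) and (91 : square).

(82 : triangle), (91 : square)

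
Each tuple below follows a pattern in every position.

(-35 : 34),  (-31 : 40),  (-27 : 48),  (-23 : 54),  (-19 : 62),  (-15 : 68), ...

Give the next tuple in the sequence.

(-11 : 76)

For the first coordinate, +4 each step: -35, -31, -27, -23, -19, -15 → -11.
Second coordinate: 34, 40, 48, 54, 62, 68 → 76 (alternating steps +6, +8, +6, +8, …).
Combining the parts gives (-11 : 76).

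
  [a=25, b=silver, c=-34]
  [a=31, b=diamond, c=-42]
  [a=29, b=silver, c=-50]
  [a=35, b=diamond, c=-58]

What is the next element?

A: alternating steps +6, −2, +6, −2, …; 25, 31, 29, 35 → 33.
For the b, alternates silver ↔ diamond: silver, diamond, silver, diamond → silver.
C: -34, -42, -50, -58 → -66 (−8 each step).
So the next element is [a=33, b=silver, c=-66].

[a=33, b=silver, c=-66]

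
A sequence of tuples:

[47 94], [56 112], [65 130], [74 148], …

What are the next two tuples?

[83 166], [92 184]

First part: +9 each step, so 47, 56, 65, 74 → 83 → 92.
Second part goes 94, 112, 130, 148 → 166 → 184 (always 2 × the first part).
Putting the parts together: [83 166] and then [92 184].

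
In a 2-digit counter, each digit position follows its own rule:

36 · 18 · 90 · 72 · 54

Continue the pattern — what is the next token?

First digit: −2 each step, mod 10, so 3, 1, 9, 7, 5 → 3.
Second digit — +2 each step, mod 10: 6, 8, 0, 2, 4 → 6.
So the next token is 36.

36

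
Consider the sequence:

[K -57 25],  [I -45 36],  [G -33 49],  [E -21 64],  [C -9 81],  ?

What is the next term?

[A 3 100]

Letter: K, I, G, E, C → A (letters move back 2 places in the alphabet).
Second component — +12 each step: -57, -45, -33, -21, -9 → 3.
Third component — perfect squares: 5², 6², 7², …: 25, 36, 49, 64, 81 → 100.
Putting it together: [A 3 100].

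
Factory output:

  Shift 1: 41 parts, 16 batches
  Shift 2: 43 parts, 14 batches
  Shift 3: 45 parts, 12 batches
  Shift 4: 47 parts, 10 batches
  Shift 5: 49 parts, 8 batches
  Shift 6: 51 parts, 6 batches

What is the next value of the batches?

4

Batches: −2 each step; 16, 14, 12, 10, 8, 6 → 4.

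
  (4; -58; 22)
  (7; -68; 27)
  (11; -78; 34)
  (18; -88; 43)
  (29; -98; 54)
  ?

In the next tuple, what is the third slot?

67

Third slot — differences are 5, 7, 9, … (increasing by 2 each time): 22, 27, 34, 43, 54 → 67.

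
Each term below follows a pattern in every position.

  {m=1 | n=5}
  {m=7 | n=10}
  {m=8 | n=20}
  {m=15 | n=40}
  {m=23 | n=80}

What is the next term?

{m=38 | n=160}

M: each term is the sum of the two before it, so 1, 7, 8, 15, 23 → 38.
N: ×2 each step, so 5, 10, 20, 40, 80 → 160.
Combining the parts gives {m=38 | n=160}.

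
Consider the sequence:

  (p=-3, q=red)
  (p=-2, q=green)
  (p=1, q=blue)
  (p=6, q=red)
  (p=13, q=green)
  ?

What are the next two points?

(p=22, q=blue), (p=33, q=red)

P — differences are 1, 3, 5, … (increasing by 2 each time): -3, -2, 1, 6, 13 → 22 → 33.
Q: repeats red → green → blue, so red, green, blue, red, green → blue → red.
So the next two points are (p=22, q=blue) and (p=33, q=red).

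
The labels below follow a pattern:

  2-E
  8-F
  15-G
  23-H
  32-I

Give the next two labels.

42-J, 53-K

First component — differences are 6, 7, 8, … (increasing by 1 each time): 2, 8, 15, 23, 32 → 42 → 53.
Letter: E, F, G, H, I → J → K (letters move forward 1 place in the alphabet).
So the next two labels are 42-J and 53-K.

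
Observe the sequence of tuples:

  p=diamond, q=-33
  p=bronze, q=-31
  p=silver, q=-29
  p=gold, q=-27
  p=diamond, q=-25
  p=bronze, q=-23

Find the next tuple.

p=silver, q=-21

P — repeats diamond → bronze → silver → gold: diamond, bronze, silver, gold, diamond, bronze → silver.
Q — +2 each step: -33, -31, -29, -27, -25, -23 → -21.
Combining the parts gives p=silver, q=-21.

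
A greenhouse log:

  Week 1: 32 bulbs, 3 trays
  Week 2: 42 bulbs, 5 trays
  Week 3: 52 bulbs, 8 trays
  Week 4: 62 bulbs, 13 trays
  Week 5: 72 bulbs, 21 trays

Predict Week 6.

Bulbs goes 32, 42, 52, 62, 72 → 82 (+10 each step).
Trays: 3, 5, 8, 13, 21 → 34 (each term is the sum of the two before it).
Putting it together: 82 bulbs, 34 trays.

82 bulbs, 34 trays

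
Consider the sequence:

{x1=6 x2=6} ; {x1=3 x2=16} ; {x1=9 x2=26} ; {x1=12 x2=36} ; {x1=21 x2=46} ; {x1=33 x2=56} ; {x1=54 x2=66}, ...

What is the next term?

{x1=87 x2=76}

X1 — each term is the sum of the two before it: 6, 3, 9, 12, 21, 33, 54 → 87.
X2: 6, 16, 26, 36, 46, 56, 66 → 76 (+10 each step).
So the next term is {x1=87 x2=76}.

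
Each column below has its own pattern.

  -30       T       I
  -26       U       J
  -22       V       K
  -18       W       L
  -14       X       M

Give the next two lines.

-10  Y  N; -6  Z  O

For the first component, +4 each step: -30, -26, -22, -18, -14 → -10 → -6.
First letter goes T, U, V, W, X → Y → Z (letters move forward 1 place in the alphabet).
Second letter: letters move forward 1 place in the alphabet; I, J, K, L, M → N → O.
Putting the parts together: -10  Y  N and then -6  Z  O.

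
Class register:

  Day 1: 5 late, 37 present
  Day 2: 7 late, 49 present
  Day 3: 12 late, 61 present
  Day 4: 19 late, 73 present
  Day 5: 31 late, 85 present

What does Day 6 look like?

50 late, 97 present

For the late, each term is the sum of the two before it: 5, 7, 12, 19, 31 → 50.
Present goes 37, 49, 61, 73, 85 → 97 (+12 each step).
Combining the parts gives 50 late, 97 present.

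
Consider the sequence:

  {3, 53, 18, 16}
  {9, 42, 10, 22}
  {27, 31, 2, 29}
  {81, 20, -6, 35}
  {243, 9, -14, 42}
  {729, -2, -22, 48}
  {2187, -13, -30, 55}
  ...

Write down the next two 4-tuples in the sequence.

{6561, -24, -38, 61}, {19683, -35, -46, 68}

First component — ×3 each step: 3, 9, 27, 81, 243, 729, 2187 → 6561 → 19683.
Second component goes 53, 42, 31, 20, 9, -2, -13 → -24 → -35 (−11 each step).
Third component — −8 each step: 18, 10, 2, -6, -14, -22, -30 → -38 → -46.
Fourth component goes 16, 22, 29, 35, 42, 48, 55 → 61 → 68 (alternating steps +6, +7, +6, +7, …).
Putting the parts together: {6561, -24, -38, 61} and then {19683, -35, -46, 68}.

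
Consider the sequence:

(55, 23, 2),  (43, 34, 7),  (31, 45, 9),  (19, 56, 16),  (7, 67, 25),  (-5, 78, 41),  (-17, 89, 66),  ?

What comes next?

For the first part, −12 each step: 55, 43, 31, 19, 7, -5, -17 → -29.
Second part goes 23, 34, 45, 56, 67, 78, 89 → 100 (+11 each step).
Third part: each term is the sum of the two before it; 2, 7, 9, 16, 25, 41, 66 → 107.
Combining the parts gives (-29, 100, 107).

(-29, 100, 107)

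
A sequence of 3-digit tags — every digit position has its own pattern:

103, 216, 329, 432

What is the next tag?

First digit: +1 each step, mod 10; 1, 2, 3, 4 → 5.
Second digit goes 0, 1, 2, 3 → 4 (+1 each step, mod 10).
For the third digit, +3 each step, mod 10: 3, 6, 9, 2 → 5.
So the next tag is 545.

545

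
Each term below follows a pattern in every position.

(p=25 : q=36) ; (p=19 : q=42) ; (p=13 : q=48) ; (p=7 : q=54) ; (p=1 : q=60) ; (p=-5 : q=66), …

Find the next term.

(p=-11 : q=72)

P goes 25, 19, 13, 7, 1, -5 → -11 (−6 each step).
Q: +6 each step, so 36, 42, 48, 54, 60, 66 → 72.
Combining the parts gives (p=-11 : q=72).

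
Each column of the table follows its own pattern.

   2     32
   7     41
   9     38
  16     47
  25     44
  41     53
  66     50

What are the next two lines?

107  59; 173  56

First component — each term is the sum of the two before it: 2, 7, 9, 16, 25, 41, 66 → 107 → 173.
Second component: 32, 41, 38, 47, 44, 53, 50 → 59 → 56 (alternating steps +9, −3, +9, −3, …).
Putting the parts together: 107  59 and then 173  56.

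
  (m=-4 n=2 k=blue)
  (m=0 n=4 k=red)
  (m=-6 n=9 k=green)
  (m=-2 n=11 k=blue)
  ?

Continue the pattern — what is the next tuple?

(m=-8 n=16 k=red)

M: alternating steps +4, −6, +4, −6, …; -4, 0, -6, -2 → -8.
N: alternating steps +2, +5, +2, +5, …; 2, 4, 9, 11 → 16.
K — repeats blue → red → green: blue, red, green, blue → red.
Putting it together: (m=-8 n=16 k=red).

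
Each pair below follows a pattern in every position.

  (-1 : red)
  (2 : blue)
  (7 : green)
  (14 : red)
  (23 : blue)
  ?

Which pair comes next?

First value: differences are 3, 5, 7, … (increasing by 2 each time), so -1, 2, 7, 14, 23 → 34.
Colour: repeats red → blue → green, so red, blue, green, red, blue → green.
Combining the parts gives (34 : green).

(34 : green)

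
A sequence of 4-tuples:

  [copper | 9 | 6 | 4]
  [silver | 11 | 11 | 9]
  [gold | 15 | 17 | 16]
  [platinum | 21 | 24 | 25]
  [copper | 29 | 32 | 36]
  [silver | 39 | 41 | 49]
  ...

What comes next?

Metal: repeats copper → silver → gold → platinum, so copper, silver, gold, platinum, copper, silver → gold.
Second value: differences are 2, 4, 6, … (increasing by 2 each time), so 9, 11, 15, 21, 29, 39 → 51.
Third value — differences are 5, 6, 7, … (increasing by 1 each time): 6, 11, 17, 24, 32, 41 → 51.
For the fourth value, perfect squares: 2², 3², 4², …: 4, 9, 16, 25, 36, 49 → 64.
Combining the parts gives [gold | 51 | 51 | 64].

[gold | 51 | 51 | 64]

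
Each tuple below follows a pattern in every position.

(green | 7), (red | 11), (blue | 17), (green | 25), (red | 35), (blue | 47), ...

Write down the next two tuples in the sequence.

(green | 61), (red | 77)

Colour: green, red, blue, green, red, blue → green → red (repeats green → red → blue).
Second slot — differences are 4, 6, 8, … (increasing by 2 each time): 7, 11, 17, 25, 35, 47 → 61 → 77.
So the next two tuples are (green | 61) and (red | 77).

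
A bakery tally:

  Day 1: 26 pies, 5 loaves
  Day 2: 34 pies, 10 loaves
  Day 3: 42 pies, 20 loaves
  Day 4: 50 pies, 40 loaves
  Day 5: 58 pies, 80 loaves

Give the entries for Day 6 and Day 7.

66 pies, 160 loaves; 74 pies, 320 loaves

Pies goes 26, 34, 42, 50, 58 → 66 → 74 (+8 each step).
Loaves goes 5, 10, 20, 40, 80 → 160 → 320 (×2 each step).
So the next two rows are 66 pies, 160 loaves and 74 pies, 320 loaves.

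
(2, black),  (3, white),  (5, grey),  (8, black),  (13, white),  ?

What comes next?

First value: each term is the sum of the two before it, so 2, 3, 5, 8, 13 → 21.
Shade — repeats black → white → grey: black, white, grey, black, white → grey.
Combining the parts gives (21, grey).

(21, grey)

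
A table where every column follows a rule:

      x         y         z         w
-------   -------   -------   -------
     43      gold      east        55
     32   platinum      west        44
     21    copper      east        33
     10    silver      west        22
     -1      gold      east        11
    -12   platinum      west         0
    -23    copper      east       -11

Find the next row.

-34  silver  west  -22

For the column x, −11 each step: 43, 32, 21, 10, -1, -12, -23 → -34.
For the column y, repeats gold → platinum → copper → silver: gold, platinum, copper, silver, gold, platinum, copper → silver.
Column z — alternates east ↔ west: east, west, east, west, east, west, east → west.
Column w goes 55, 44, 33, 22, 11, 0, -11 → -22 (always 12 more than the column x).
So the next row is -34  silver  west  -22.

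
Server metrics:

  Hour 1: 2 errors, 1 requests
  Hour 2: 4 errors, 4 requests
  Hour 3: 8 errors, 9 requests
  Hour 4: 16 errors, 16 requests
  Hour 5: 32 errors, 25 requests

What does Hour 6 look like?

64 errors, 36 requests

Errors — ×2 each step: 2, 4, 8, 16, 32 → 64.
For the requests, perfect squares: 1², 2², 3², …: 1, 4, 9, 16, 25 → 36.
So the next row is 64 errors, 36 requests.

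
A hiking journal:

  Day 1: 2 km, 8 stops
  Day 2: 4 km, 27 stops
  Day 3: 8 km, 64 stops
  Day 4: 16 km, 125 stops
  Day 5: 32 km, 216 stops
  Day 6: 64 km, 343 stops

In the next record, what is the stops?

512

Stops: perfect cubes: 2³, 3³, 4³, …; 8, 27, 64, 125, 216, 343 → 512.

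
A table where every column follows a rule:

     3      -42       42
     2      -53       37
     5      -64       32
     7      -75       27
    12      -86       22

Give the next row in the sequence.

19  -97  17

First component: each term is the sum of the two before it; 3, 2, 5, 7, 12 → 19.
For the second component, −11 each step: -42, -53, -64, -75, -86 → -97.
Third component: 42, 37, 32, 27, 22 → 17 (−5 each step).
Combining the parts gives 19  -97  17.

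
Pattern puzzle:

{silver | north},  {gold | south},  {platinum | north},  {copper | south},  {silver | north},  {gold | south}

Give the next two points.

{platinum | north}, {copper | south}

For the metal, repeats silver → gold → platinum → copper: silver, gold, platinum, copper, silver, gold → platinum → copper.
Direction goes north, south, north, south, north, south → north → south (alternates north ↔ south).
So the next two points are {platinum | north} and {copper | south}.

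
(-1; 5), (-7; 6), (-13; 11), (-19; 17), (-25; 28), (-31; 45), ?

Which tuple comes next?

First entry goes -1, -7, -13, -19, -25, -31 → -37 (−6 each step).
For the second entry, each term is the sum of the two before it: 5, 6, 11, 17, 28, 45 → 73.
Combining the parts gives (-37; 73).

(-37; 73)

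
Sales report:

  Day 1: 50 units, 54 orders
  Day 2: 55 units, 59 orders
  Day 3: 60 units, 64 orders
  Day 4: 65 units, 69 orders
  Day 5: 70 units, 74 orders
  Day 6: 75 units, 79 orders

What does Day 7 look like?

80 units, 84 orders

Units — +5 each step: 50, 55, 60, 65, 70, 75 → 80.
Orders: always 4 more than the units; 54, 59, 64, 69, 74, 79 → 84.
Combining the parts gives 80 units, 84 orders.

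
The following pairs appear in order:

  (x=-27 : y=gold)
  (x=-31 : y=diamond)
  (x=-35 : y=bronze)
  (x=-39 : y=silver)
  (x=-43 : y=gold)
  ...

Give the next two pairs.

X — −4 each step: -27, -31, -35, -39, -43 → -47 → -51.
Y — repeats gold → diamond → bronze → silver: gold, diamond, bronze, silver, gold → diamond → bronze.
So the next two pairs are (x=-47 : y=diamond) and (x=-51 : y=bronze).

(x=-47 : y=diamond), (x=-51 : y=bronze)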